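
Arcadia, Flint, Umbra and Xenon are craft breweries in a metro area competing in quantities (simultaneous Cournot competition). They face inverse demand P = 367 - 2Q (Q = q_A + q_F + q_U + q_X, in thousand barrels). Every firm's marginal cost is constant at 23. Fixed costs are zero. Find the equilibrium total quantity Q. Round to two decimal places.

137.60

A representative firm's profit is π_i = q_i(367 - 2Q) - 23q_i.
Setting ∂π_i/∂q_i = 0 with rivals' quantities fixed: 344 - 4q_i - 2·Σ_{j≠i} q_j = 0.
With identical firms every q_j equals q_i, so Σ_{j≠i} q_j = 3q_i and 344 = 10q_i, giving q_i = 172/5.
Total output Q = 172/5 + 172/5 + 172/5 + 172/5 = 688/5.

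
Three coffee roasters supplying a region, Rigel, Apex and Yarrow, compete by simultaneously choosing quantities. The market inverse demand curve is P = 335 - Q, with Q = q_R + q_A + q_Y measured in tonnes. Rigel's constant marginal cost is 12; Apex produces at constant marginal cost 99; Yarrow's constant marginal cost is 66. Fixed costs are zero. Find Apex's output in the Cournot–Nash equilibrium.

29

Rigel's profit: π_R = (335 - Q)q_R - (12q_R). Setting ∂π_R/∂q_R = 0: 323 - 2q_R - (q_A + q_Y) = 0.
Apex's profit: π_A = (335 - Q)q_A - (99q_A). Setting ∂π_A/∂q_A = 0: 236 - 2q_A - (q_R + q_Y) = 0.
Yarrow's first-order condition: 269 - 2q_Y - (q_R + q_A) = 0.
Adding the 3 conditions: 828 − 2Q − 2Q = 0, i.e. Q = 207.
Back-substituting: q_R = (323 − 207) = 116, q_A = (236 − 207) = 29, q_Y = (269 − 207) = 62.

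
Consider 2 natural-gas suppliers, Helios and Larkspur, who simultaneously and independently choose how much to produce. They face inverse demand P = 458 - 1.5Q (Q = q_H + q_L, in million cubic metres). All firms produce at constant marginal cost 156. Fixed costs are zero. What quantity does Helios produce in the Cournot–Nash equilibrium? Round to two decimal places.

67.11

Each firm earns π_i = (458 - 1.5Q)q_i - 156q_i.
First-order condition (treating rivals' output as given): 302 - 3q_i - (3/2)q_j = 0.
With identical firms every q_j equals q_i, so q_j = q_i and 302 = (9/2)q_i, giving q_i = 604/9.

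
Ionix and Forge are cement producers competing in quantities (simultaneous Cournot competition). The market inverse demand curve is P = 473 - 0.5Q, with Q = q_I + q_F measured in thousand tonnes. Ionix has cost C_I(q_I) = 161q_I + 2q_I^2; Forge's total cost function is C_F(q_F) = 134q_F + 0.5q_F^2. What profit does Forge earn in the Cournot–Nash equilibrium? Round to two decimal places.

24915.41

Ionix's profit: π_I = (473 - 0.5Q)q_I - (161q_I + 2q_I²). Setting ∂π_I/∂q_I = 0: 312 - 5q_I - (1/2)(q_F) = 0.
Forge's profit: π_F = (473 - 0.5Q)q_F - (134q_F + (1/2)q_F²). Setting ∂π_F/∂q_F = 0: 339 - 2q_F - (1/2)(q_I) = 0.
Rearranging gives the reaction functions q_I = (312 - (1/2)q_F)/5 and q_F = (339 - (1/2)q_I)/2.
Substituting one into the other gives q_I = 606/13 and q_F = 157.8462.
Price P = 473 - (1/2)·204.4615 = 370.7692.
Forge's profit: 370.7692·157.8462 - 134·157.8462 - (1/2)·157.8462² = 24915.4083.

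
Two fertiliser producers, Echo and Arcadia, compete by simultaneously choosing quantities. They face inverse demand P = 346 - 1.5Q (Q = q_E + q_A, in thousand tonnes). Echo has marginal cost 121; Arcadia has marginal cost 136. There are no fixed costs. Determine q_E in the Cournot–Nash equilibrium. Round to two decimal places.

Echo's profit: π_E = (346 - 1.5Q)q_E - (121q_E). Setting ∂π_E/∂q_E = 0: 225 - 3q_E - (3/2)(q_A) = 0.
Arcadia's profit: π_A = (346 - 1.5Q)q_A - (136q_A). Setting ∂π_A/∂q_A = 0: 210 - 3q_A - (3/2)(q_E) = 0.
Rearranging gives the reaction functions q_E = (225 - (3/2)q_A)/3 and q_A = (210 - (3/2)q_E)/3.
Substituting one into the other gives q_E = 160/3 and q_A = 130/3.

53.33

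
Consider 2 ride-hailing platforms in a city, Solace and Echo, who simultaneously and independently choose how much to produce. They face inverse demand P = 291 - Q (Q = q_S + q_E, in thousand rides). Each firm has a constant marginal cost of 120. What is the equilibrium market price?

177

Each firm earns π_i = (291 - Q)q_i - 120q_i.
Setting ∂π_i/∂q_i = 0 with rivals' quantities fixed: 171 - 2q_i - q_j = 0.
With identical firms every q_j equals q_i, so q_j = q_i and 171 = 3q_i, giving q_i = 57.
Total output Q = 114, so price P = 291 - 114 = 177.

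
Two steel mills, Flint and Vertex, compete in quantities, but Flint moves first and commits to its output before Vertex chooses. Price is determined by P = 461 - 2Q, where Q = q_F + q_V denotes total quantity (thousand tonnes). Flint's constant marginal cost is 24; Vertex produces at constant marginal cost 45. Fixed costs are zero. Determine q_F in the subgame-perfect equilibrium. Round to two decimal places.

114.50

Solve by backward induction. Given q_F, the follower Vertex maximises π_V = (461 - 2q_F - 2q_V)q_V - 45q_V.
Setting the follower's marginal profit to zero, 416 - 2q_F - 4q_V = 0, i.e. q_V = (416 - 2q_F)/4.
The leader anticipates this reaction. Substituting into P = 461 - 2Q gives P = 253 - q_F, so π_F = (253 - q_F)q_F - 24q_F.
The leader's first-order condition 229 - 2q_F = 0 yields q_F = 229/2.
Then q_V = (416 - 2·(229/2))/4 = 187/4.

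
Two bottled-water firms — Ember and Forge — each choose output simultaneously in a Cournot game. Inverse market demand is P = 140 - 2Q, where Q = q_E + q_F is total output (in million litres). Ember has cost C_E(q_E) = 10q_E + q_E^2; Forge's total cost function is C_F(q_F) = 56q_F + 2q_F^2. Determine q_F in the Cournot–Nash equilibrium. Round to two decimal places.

Ember's profit: π_E = (140 - 2Q)q_E - (10q_E + q_E²). Setting ∂π_E/∂q_E = 0: 130 - 6q_E - 2(q_F) = 0.
Forge's first-order condition: 84 - 8q_F - 2(q_E) = 0.
Rearranging gives the reaction functions q_E = (130 - 2q_F)/6 and q_F = (84 - 2q_E)/8.
Substituting one into the other gives q_E = 218/11 and q_F = 61/11.

5.55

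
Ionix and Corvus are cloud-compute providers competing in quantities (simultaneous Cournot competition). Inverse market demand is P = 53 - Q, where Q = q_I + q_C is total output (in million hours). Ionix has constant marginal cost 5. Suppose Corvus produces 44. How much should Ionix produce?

2

With the rival's output fixed at 44, Ionix's profit is π_I = (53 - 44 - q_I)q_I - (5q_I) = (9 - q_I)q_I - (5q_I).
∂π_I/∂q_I = 4 - 2q_I = 0, so q_I = 2.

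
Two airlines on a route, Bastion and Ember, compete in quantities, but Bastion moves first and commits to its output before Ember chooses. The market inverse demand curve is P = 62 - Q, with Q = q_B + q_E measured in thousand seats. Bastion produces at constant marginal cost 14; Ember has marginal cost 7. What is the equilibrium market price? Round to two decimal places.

24.25

The follower Ember best-responds to any q_B: π_E = (62 - Q)q_E - 7q_E.
∂π_E/∂q_E = 55 - q_B - 2q_E = 0 gives the reaction function q_E = (55 - q_B)/2.
The leader anticipates this reaction. Substituting into P = 62 - Q gives P = 69/2 - (1/2)q_B, so π_B = (69/2 - (1/2)q_B)q_B - 14q_B.
Maximising: ∂π_B/∂q_B = 41/2 - q_B = 0, giving q_B = 41/2.
Then q_E = (55 - 41/2)/2 = 69/4.
Total output Q = 151/4, so price P = 62 - 151/4 = 97/4.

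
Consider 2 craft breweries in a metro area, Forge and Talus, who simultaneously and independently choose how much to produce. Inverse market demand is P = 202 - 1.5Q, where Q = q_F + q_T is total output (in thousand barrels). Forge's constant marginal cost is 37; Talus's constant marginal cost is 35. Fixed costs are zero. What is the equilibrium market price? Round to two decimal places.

91.33

Forge's profit: π_F = (202 - 1.5Q)q_F - (37q_F). Setting ∂π_F/∂q_F = 0: 165 - 3q_F - (3/2)(q_T) = 0.
Talus's first-order condition: 167 - 3q_T - (3/2)(q_F) = 0.
Rearranging gives the reaction functions q_F = (165 - (3/2)q_T)/3 and q_T = (167 - (3/2)q_F)/3.
Substituting one into the other gives q_F = 326/9 and q_T = 338/9.
Total output Q = 664/9, so price P = 202 - (3/2)·(664/9) = 274/3.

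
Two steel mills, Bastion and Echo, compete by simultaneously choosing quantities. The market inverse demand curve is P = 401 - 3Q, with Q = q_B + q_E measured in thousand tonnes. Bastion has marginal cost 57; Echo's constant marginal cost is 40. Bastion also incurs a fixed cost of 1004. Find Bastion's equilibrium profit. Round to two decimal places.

2956.33

Bastion's profit: π_B = (401 - 3Q)q_B - (57q_B). Setting ∂π_B/∂q_B = 0: 344 - 6q_B - 3(q_E) = 0.
Echo's first-order condition: 361 - 6q_E - 3(q_B) = 0.
Rearranging gives the reaction functions q_B = (344 - 3q_E)/6 and q_E = (361 - 3q_B)/6.
Substituting one into the other gives q_B = 109/3 and q_E = 42.
Price P = 401 - 3·(235/3) = 166.
Bastion's profit: (166 - 57)·(109/3) - 1004 = 2956.3333.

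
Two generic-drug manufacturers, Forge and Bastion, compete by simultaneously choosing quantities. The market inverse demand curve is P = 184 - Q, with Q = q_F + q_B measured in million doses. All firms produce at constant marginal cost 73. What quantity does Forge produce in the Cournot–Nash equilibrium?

Each firm earns π_i = (184 - Q)q_i - 73q_i.
Setting ∂π_i/∂q_i = 0 with rivals' quantities fixed: 111 - 2q_i - q_j = 0.
With identical firms every q_j equals q_i, so q_j = q_i and 111 = 3q_i, giving q_i = 37.

37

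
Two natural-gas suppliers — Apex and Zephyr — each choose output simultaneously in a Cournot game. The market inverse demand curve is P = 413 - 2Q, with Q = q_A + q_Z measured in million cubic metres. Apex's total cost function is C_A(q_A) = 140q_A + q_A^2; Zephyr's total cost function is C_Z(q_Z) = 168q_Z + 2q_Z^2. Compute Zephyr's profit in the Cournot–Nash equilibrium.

1764

Apex's profit: π_A = (413 - 2Q)q_A - (140q_A + q_A²). Setting ∂π_A/∂q_A = 0: 273 - 6q_A - 2(q_Z) = 0.
Zephyr's first-order condition: 245 - 8q_Z - 2(q_A) = 0.
Rearranging gives the reaction functions q_A = (273 - 2q_Z)/6 and q_Z = (245 - 2q_A)/8.
Solving the pair: q_A = 77/2, q_Z = 21.
Price P = 413 - 2·(119/2) = 294.
Zephyr's profit: 294·21 - 168·21 - 2·21² = 1764.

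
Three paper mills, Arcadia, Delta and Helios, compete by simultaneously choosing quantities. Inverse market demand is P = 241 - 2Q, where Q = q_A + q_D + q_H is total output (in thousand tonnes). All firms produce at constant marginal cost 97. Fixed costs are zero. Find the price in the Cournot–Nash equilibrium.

A representative firm's profit is π_i = q_i(241 - 2Q) - 97q_i.
First-order condition (treating rivals' output as given): 144 - 4q_i - 2·Σ_{j≠i} q_j = 0.
With identical firms every q_j equals q_i, so Σ_{j≠i} q_j = 2q_i and 144 = 8q_i, giving q_i = 18.
Total output Q = 54, so price P = 241 - 2·54 = 133.

133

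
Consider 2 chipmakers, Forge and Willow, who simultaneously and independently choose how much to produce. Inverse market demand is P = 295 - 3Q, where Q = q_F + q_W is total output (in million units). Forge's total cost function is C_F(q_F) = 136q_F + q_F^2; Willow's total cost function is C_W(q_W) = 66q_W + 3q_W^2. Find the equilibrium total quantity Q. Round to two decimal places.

29.61

Forge's profit: π_F = (295 - 3Q)q_F - (136q_F + q_F²). Setting ∂π_F/∂q_F = 0: 159 - 8q_F - 3(q_W) = 0.
Willow's profit: π_W = (295 - 3Q)q_W - (66q_W + 3q_W²). Setting ∂π_W/∂q_W = 0: 229 - 12q_W - 3(q_F) = 0.
Best responses: q_F = (159 - 3q_W)/8, q_W = (229 - 3q_F)/12.
Solving the pair: q_F = 407/29, q_W = 1355/87.
Total output Q = 407/29 + 1355/87 = 29.6092.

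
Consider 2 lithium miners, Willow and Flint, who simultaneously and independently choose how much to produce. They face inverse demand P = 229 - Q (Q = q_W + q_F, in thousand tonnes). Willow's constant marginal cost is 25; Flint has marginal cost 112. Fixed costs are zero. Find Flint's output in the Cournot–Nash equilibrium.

Willow's profit: π_W = (229 - Q)q_W - (25q_W). Setting ∂π_W/∂q_W = 0: 204 - 2q_W - (q_F) = 0.
Flint's first-order condition: 117 - 2q_F - (q_W) = 0.
Rearranging gives the reaction functions q_W = (204 - q_F)/2 and q_F = (117 - q_W)/2.
Solving the pair: q_W = 97, q_F = 10.

10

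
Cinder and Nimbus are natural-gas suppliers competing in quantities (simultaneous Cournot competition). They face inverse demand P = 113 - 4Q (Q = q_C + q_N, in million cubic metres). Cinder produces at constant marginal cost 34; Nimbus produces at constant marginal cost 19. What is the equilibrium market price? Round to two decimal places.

Cinder's profit: π_C = (113 - 4Q)q_C - (34q_C). Setting ∂π_C/∂q_C = 0: 79 - 8q_C - 4(q_N) = 0.
Nimbus's first-order condition: 94 - 8q_N - 4(q_C) = 0.
Rearranging gives the reaction functions q_C = (79 - 4q_N)/8 and q_N = (94 - 4q_C)/8.
Substituting one into the other gives q_C = 16/3 and q_N = 109/12.
Total output Q = 173/12, so price P = 113 - 4·(173/12) = 166/3.

55.33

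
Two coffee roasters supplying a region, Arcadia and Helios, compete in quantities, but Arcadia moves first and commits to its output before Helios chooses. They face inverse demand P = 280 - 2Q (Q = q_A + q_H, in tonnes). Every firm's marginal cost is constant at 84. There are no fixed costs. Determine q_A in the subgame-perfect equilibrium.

49

The follower Helios best-responds to any q_A: π_H = (280 - 2Q)q_H - 84q_H.
∂π_H/∂q_H = 196 - 2q_A - 4q_H = 0 gives the reaction function q_H = (196 - 2q_A)/4.
The leader anticipates this reaction. Substituting into P = 280 - 2Q gives P = 182 - q_A, so π_A = (182 - q_A)q_A - 84q_A.
Maximising: ∂π_A/∂q_A = 98 - 2q_A = 0, giving q_A = 49.
Then q_H = (196 - 2·49)/4 = 49/2.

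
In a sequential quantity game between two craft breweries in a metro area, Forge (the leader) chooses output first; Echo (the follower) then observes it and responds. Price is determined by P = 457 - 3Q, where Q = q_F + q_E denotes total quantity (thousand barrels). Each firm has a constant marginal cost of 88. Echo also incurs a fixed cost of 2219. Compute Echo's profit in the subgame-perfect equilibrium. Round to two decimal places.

Solve by backward induction. Given q_F, the follower Echo maximises π_E = (457 - 3q_F - 3q_E)q_E - 88q_E.
∂π_E/∂q_E = 369 - 3q_F - 6q_E = 0 gives the reaction function q_E = (369 - 3q_F)/6.
Forge substitutes q_E(q_F) into its own profit: π_F = q_F(457 - 3q_F - (369 - 3q_F)/2) - 88q_F = (545/2 - (3/2)q_F)q_F - 88q_F.
Leader FOC: 369/2 - 3q_F = 0, so q_F = 123/2.
Then q_E = (369 - 3·(123/2))/6 = 123/4.
Price P = 457 - 3·(369/4) = 721/4.
Echo's profit: (721/4 - 88)·(123/4) - 2219 = 617.6875.

617.69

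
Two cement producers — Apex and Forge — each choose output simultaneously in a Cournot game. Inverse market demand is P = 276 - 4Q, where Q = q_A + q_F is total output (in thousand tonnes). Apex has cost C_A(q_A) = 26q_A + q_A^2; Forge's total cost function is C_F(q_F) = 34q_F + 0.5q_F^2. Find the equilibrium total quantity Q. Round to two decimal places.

Apex's profit: π_A = (276 - 4Q)q_A - (26q_A + q_A²). Setting ∂π_A/∂q_A = 0: 250 - 10q_A - 4(q_F) = 0.
Forge's profit: π_F = (276 - 4Q)q_F - (34q_F + (1/2)q_F²). Setting ∂π_F/∂q_F = 0: 242 - 9q_F - 4(q_A) = 0.
So q_A = (250 - 4q_F)/10 and q_F = (242 - 4q_A)/9.
Substituting one into the other gives q_A = 641/37 and q_F = 710/37.
Total output Q = 641/37 + 710/37 = 1351/37.

36.51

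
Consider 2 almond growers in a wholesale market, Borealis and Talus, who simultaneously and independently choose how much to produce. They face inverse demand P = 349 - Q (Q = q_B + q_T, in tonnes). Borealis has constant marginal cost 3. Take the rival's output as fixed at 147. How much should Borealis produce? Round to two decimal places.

99.50

With the rival's output fixed at 147, Borealis's profit is π_B = (349 - 147 - q_B)q_B - (3q_B) = (202 - q_B)q_B - (3q_B).
∂π_B/∂q_B = 199 - 2q_B = 0, so q_B = 199/2.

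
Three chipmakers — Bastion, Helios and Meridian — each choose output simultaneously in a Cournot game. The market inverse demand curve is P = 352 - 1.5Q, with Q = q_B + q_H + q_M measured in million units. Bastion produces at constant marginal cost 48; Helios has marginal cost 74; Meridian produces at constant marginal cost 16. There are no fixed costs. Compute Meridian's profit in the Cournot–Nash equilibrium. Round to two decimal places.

Bastion's profit: π_B = (352 - 1.5Q)q_B - (48q_B). Setting ∂π_B/∂q_B = 0: 304 - 3q_B - (3/2)(q_H + q_M) = 0.
Helios's profit: π_H = (352 - 1.5Q)q_H - (74q_H). Setting ∂π_H/∂q_H = 0: 278 - 3q_H - (3/2)(q_B + q_M) = 0.
Meridian's profit: π_M = (352 - 1.5Q)q_M - (16q_M). Setting ∂π_M/∂q_M = 0: 336 - 3q_M - (3/2)(q_B + q_H) = 0.
Summing all 3 equations gives 918 − 6Q = 0, hence Q = 153.
Back-substituting: q_B = (304 − 459/2)/(3/2) = 149/3, q_H = (278 − 459/2)/(3/2) = 97/3, q_M = (336 − 459/2)/(3/2) = 71.
Price P = 352 - (3/2)·153 = 245/2.
Meridian's profit: (245/2 - 16)·71 = 7561.5000.

7561.50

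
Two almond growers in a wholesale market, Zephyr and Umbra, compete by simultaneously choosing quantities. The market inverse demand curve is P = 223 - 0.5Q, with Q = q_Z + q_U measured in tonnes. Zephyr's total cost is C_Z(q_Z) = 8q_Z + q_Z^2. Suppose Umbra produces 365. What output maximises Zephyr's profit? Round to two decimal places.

With the rival's output fixed at 365, Zephyr's profit is π_Z = (223 - (1/2)·365 - (1/2)q_Z)q_Z - (8q_Z + q_Z²) = (81/2 - (1/2)q_Z)q_Z - (8q_Z + q_Z²).
∂π_Z/∂q_Z = 65/2 - 3q_Z = 0, so q_Z = 65/6.

10.83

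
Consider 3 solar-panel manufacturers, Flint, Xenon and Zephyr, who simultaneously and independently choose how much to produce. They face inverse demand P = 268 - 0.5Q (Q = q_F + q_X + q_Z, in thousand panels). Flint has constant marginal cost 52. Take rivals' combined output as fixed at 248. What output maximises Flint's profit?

92

With rivals' combined output fixed at 248, Flint's profit is π_F = (268 - (1/2)·248 - (1/2)q_F)q_F - (52q_F) = (144 - (1/2)q_F)q_F - (52q_F).
∂π_F/∂q_F = 92 - q_F = 0, so q_F = 92.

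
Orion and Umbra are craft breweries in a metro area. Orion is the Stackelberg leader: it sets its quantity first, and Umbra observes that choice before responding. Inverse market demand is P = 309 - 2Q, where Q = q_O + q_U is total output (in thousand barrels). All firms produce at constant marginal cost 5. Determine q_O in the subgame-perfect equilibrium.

The follower Umbra best-responds to any q_O: π_U = (309 - 2Q)q_U - 5q_U.
Setting the follower's marginal profit to zero, 304 - 2q_O - 4q_U = 0, i.e. q_U = (304 - 2q_O)/4.
The leader anticipates this reaction. Substituting into P = 309 - 2Q gives P = 157 - q_O, so π_O = (157 - q_O)q_O - 5q_O.
Maximising: ∂π_O/∂q_O = 152 - 2q_O = 0, giving q_O = 76.
Then q_U = (304 - 2·76)/4 = 38.

76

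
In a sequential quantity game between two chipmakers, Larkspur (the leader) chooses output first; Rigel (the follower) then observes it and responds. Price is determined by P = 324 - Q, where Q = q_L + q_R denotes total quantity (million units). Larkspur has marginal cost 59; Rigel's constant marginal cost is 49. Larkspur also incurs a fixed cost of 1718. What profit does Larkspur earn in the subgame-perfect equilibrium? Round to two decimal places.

The follower Rigel best-responds to any q_L: π_R = (324 - Q)q_R - 49q_R.
Follower FOC: 275 - q_L - 2q_R = 0, so q_R(q_L) = (275 - q_L)/2.
Larkspur substitutes q_R(q_L) into its own profit: π_L = q_L(324 - q_L - (275 - q_L)/2) - 59q_L = (373/2 - (1/2)q_L)q_L - 59q_L.
Maximising: ∂π_L/∂q_L = 255/2 - q_L = 0, giving q_L = 255/2.
Then q_R = (275 - 255/2)/2 = 295/4.
Price P = 324 - 805/4 = 491/4.
Larkspur's profit: (491/4 - 59)·(255/2) - 1718 = 6410.1250.

6410.13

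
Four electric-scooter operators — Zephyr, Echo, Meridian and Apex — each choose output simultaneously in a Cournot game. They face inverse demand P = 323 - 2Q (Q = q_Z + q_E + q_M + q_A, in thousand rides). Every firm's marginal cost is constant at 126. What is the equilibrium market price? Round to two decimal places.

165.40

A representative firm's profit is π_i = q_i(323 - 2Q) - 126q_i.
Setting ∂π_i/∂q_i = 0 with rivals' quantities fixed: 197 - 4q_i - 2·Σ_{j≠i} q_j = 0.
With identical firms every q_j equals q_i, so Σ_{j≠i} q_j = 3q_i and 197 = 10q_i, giving q_i = 197/10.
Total output Q = 394/5, so price P = 323 - 2·(394/5) = 827/5.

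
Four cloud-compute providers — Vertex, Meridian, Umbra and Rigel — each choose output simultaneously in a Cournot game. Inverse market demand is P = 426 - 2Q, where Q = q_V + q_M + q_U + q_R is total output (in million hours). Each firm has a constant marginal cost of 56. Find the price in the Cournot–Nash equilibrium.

130

Each firm earns π_i = (426 - 2Q)q_i - 56q_i.
First-order condition (treating rivals' output as given): 370 - 4q_i - 2·Σ_{j≠i} q_j = 0.
With identical firms every q_j equals q_i, so Σ_{j≠i} q_j = 3q_i and 370 = 10q_i, giving q_i = 37.
Total output Q = 148, so price P = 426 - 2·148 = 130.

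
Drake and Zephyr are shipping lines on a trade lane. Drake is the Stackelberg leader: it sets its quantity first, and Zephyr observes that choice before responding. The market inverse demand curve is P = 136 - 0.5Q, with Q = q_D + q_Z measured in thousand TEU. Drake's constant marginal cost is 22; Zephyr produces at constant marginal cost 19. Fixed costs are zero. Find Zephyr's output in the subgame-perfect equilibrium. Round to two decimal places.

61.50

Solve by backward induction. Given q_D, the follower Zephyr maximises π_Z = (136 - (1/2)q_D - (1/2)q_Z)q_Z - 19q_Z.
Setting the follower's marginal profit to zero, 117 - (1/2)q_D - q_Z = 0, i.e. q_Z = (117 - (1/2)q_D).
The leader anticipates this reaction. Substituting into P = 136 - 0.5Q gives P = 155/2 - (1/4)q_D, so π_D = (155/2 - (1/4)q_D)q_D - 22q_D.
Leader FOC: 111/2 - (1/2)q_D = 0, so q_D = 111.
Then q_Z = (117 - (1/2)·111) = 123/2.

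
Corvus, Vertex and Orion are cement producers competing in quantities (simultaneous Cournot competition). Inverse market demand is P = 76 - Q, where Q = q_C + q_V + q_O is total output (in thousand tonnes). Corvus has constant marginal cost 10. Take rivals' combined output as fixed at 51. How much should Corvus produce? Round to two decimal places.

7.50

With rivals' combined output fixed at 51, Corvus's profit is π_C = (76 - 51 - q_C)q_C - (10q_C) = (25 - q_C)q_C - (10q_C).
∂π_C/∂q_C = 15 - 2q_C = 0, so q_C = 15/2.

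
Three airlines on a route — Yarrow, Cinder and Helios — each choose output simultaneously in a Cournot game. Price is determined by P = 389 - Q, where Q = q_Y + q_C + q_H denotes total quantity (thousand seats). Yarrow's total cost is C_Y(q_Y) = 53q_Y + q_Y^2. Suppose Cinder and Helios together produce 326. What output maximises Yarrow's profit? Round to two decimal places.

2.50

With rivals' combined output fixed at 326, Yarrow's profit is π_Y = (389 - 326 - q_Y)q_Y - (53q_Y + q_Y²) = (63 - q_Y)q_Y - (53q_Y + q_Y²).
∂π_Y/∂q_Y = 10 - 4q_Y = 0, so q_Y = 5/2.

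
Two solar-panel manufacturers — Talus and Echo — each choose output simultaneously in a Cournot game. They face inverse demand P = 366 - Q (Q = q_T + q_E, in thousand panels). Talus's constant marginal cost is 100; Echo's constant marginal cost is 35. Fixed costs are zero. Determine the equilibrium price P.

Talus's profit: π_T = (366 - Q)q_T - (100q_T). Setting ∂π_T/∂q_T = 0: 266 - 2q_T - (q_E) = 0.
Echo's profit: π_E = (366 - Q)q_E - (35q_E). Setting ∂π_E/∂q_E = 0: 331 - 2q_E - (q_T) = 0.
Best responses: q_T = (266 - q_E)/2, q_E = (331 - q_T)/2.
Solving the pair: q_T = 67, q_E = 132.
Total output Q = 199, so price P = 366 - 199 = 167.

167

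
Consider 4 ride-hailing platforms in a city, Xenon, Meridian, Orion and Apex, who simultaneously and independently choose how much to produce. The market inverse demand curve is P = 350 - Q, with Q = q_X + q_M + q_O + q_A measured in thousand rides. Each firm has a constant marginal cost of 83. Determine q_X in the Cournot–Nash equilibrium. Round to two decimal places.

53.40

A representative firm's profit is π_i = q_i(350 - Q) - 83q_i.
First-order condition (treating rivals' output as given): 267 - 2q_i - Σ_{j≠i} q_j = 0.
With identical firms every q_j equals q_i, so Σ_{j≠i} q_j = 3q_i and 267 = 5q_i, giving q_i = 267/5.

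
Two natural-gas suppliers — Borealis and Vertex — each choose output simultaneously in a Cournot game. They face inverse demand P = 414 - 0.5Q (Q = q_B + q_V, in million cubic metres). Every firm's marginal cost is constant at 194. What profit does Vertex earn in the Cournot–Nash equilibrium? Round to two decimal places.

Each firm earns π_i = (414 - 0.5Q)q_i - 194q_i.
First-order condition (treating rivals' output as given): 220 - q_i - (1/2)q_j = 0.
With identical firms every q_j equals q_i, so q_j = q_i and 220 = (3/2)q_i, giving q_i = 440/3.
Price P = 414 - (1/2)·(880/3) = 802/3.
Vertex's profit: (802/3 - 194)·(440/3) = 10755.5556.

10755.56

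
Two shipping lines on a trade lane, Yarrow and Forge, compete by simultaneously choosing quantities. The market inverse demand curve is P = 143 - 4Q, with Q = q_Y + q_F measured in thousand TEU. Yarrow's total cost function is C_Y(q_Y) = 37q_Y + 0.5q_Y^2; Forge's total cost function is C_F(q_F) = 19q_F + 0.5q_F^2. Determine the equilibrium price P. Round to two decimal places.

72.23

Yarrow's profit: π_Y = (143 - 4Q)q_Y - (37q_Y + (1/2)q_Y²). Setting ∂π_Y/∂q_Y = 0: 106 - 9q_Y - 4(q_F) = 0.
Forge's profit: π_F = (143 - 4Q)q_F - (19q_F + (1/2)q_F²). Setting ∂π_F/∂q_F = 0: 124 - 9q_F - 4(q_Y) = 0.
Best responses: q_Y = (106 - 4q_F)/9, q_F = (124 - 4q_Y)/9.
Substituting one into the other gives q_Y = 458/65 and q_F = 692/65.
Total output Q = 230/13, so price P = 143 - 4·(230/13) = 939/13.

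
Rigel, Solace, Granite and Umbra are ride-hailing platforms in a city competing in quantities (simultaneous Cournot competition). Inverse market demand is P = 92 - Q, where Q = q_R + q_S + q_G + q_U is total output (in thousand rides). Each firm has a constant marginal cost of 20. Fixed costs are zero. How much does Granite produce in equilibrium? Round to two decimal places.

A representative firm's profit is π_i = q_i(92 - Q) - 20q_i.
First-order condition (treating rivals' output as given): 72 - 2q_i - Σ_{j≠i} q_j = 0.
With identical firms every q_j equals q_i, so Σ_{j≠i} q_j = 3q_i and 72 = 5q_i, giving q_i = 72/5.

14.40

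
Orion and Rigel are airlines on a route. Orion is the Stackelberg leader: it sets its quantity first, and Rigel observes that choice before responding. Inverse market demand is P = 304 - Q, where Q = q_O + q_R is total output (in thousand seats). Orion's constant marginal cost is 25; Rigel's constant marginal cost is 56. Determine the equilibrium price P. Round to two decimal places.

The follower Rigel best-responds to any q_O: π_R = (304 - Q)q_R - 56q_R.
Follower FOC: 248 - q_O - 2q_R = 0, so q_R(q_O) = (248 - q_O)/2.
Orion substitutes q_R(q_O) into its own profit: π_O = q_O(304 - q_O - (248 - q_O)/2) - 25q_O = (180 - (1/2)q_O)q_O - 25q_O.
The leader's first-order condition 155 - q_O = 0 yields q_O = 155.
Then q_R = (248 - 155)/2 = 93/2.
Total output Q = 403/2, so price P = 304 - 403/2 = 205/2.

102.50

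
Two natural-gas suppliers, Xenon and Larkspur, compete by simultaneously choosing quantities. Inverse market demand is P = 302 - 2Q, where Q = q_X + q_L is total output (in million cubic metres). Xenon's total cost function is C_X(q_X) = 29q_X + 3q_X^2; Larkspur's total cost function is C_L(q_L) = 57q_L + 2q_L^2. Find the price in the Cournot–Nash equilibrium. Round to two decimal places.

Xenon's profit: π_X = (302 - 2Q)q_X - (29q_X + 3q_X²). Setting ∂π_X/∂q_X = 0: 273 - 10q_X - 2(q_L) = 0.
Larkspur's first-order condition: 245 - 8q_L - 2(q_X) = 0.
So q_X = (273 - 2q_L)/10 and q_L = (245 - 2q_X)/8.
Solving the pair: q_X = 847/38, q_L = 476/19.
Total output Q = 1799/38, so price P = 302 - 2·(1799/38) = 207.3158.

207.32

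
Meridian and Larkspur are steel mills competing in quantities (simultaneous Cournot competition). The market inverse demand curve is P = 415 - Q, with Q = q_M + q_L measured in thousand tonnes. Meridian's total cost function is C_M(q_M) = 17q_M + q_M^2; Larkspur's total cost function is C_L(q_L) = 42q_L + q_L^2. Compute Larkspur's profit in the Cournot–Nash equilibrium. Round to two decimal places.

10638.54

Meridian's profit: π_M = (415 - Q)q_M - (17q_M + q_M²). Setting ∂π_M/∂q_M = 0: 398 - 4q_M - (q_L) = 0.
Larkspur's profit: π_L = (415 - Q)q_L - (42q_L + q_L²). Setting ∂π_L/∂q_L = 0: 373 - 4q_L - (q_M) = 0.
Best responses: q_M = (398 - q_L)/4, q_L = (373 - q_M)/4.
Solving the pair: q_M = 1219/15, q_L = 1094/15.
Price P = 415 - 771/5 = 1304/5.
Larkspur's profit: (1304/5)·(1094/15) - 42·(1094/15) - (1094/15)² = 10638.5422.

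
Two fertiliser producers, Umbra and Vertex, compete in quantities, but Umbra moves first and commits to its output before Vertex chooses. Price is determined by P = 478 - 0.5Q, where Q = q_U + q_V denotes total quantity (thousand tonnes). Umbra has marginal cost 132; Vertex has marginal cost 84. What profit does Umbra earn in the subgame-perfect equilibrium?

The follower Vertex best-responds to any q_U: π_V = (478 - 0.5Q)q_V - 84q_V.
Setting the follower's marginal profit to zero, 394 - (1/2)q_U - q_V = 0, i.e. q_V = (394 - (1/2)q_U).
Umbra substitutes q_V(q_U) into its own profit: π_U = q_U(478 - (1/2)q_U - (394 - (1/2)q_U)/2) - 132q_U = (281 - (1/4)q_U)q_U - 132q_U.
Leader FOC: 149 - (1/2)q_U = 0, so q_U = 298.
Then q_V = (394 - (1/2)·298) = 245.
Price P = 478 - (1/2)·543 = 413/2.
Umbra's profit: (413/2 - 132)·298 = 22201.

22201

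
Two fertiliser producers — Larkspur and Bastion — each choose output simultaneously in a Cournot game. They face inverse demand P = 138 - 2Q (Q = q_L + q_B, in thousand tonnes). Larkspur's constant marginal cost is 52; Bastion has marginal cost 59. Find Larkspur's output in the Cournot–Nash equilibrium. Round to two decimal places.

15.50

Larkspur's profit: π_L = (138 - 2Q)q_L - (52q_L). Setting ∂π_L/∂q_L = 0: 86 - 4q_L - 2(q_B) = 0.
Bastion's profit: π_B = (138 - 2Q)q_B - (59q_B). Setting ∂π_B/∂q_B = 0: 79 - 4q_B - 2(q_L) = 0.
So q_L = (86 - 2q_B)/4 and q_B = (79 - 2q_L)/4.
Solving the pair: q_L = 31/2, q_B = 12.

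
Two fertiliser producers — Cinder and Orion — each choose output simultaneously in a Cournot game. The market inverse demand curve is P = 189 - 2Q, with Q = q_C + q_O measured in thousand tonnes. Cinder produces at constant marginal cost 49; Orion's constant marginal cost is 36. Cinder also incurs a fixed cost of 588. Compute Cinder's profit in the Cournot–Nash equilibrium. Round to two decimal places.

Cinder's profit: π_C = (189 - 2Q)q_C - (49q_C). Setting ∂π_C/∂q_C = 0: 140 - 4q_C - 2(q_O) = 0.
Orion's first-order condition: 153 - 4q_O - 2(q_C) = 0.
Best responses: q_C = (140 - 2q_O)/4, q_O = (153 - 2q_C)/4.
Solving the pair: q_C = 127/6, q_O = 83/3.
Price P = 189 - 2·(293/6) = 274/3.
Cinder's profit: (274/3 - 49)·(127/6) - 588 = 308.0556.

308.06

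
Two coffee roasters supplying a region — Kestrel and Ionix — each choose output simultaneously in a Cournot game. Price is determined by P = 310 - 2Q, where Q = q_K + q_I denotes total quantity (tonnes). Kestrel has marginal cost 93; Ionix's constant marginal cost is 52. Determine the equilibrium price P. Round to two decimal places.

151.67

Kestrel's profit: π_K = (310 - 2Q)q_K - (93q_K). Setting ∂π_K/∂q_K = 0: 217 - 4q_K - 2(q_I) = 0.
Ionix's profit: π_I = (310 - 2Q)q_I - (52q_I). Setting ∂π_I/∂q_I = 0: 258 - 4q_I - 2(q_K) = 0.
Rearranging gives the reaction functions q_K = (217 - 2q_I)/4 and q_I = (258 - 2q_K)/4.
Substituting one into the other gives q_K = 88/3 and q_I = 299/6.
Total output Q = 475/6, so price P = 310 - 2·(475/6) = 455/3.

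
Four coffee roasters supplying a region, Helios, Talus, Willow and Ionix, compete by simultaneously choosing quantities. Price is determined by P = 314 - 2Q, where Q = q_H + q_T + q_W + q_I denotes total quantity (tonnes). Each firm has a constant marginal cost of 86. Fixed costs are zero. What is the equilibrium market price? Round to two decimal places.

131.60

Each firm earns π_i = (314 - 2Q)q_i - 86q_i.
Setting ∂π_i/∂q_i = 0 with rivals' quantities fixed: 228 - 4q_i - 2·Σ_{j≠i} q_j = 0.
With identical firms every q_j equals q_i, so Σ_{j≠i} q_j = 3q_i and 228 = 10q_i, giving q_i = 114/5.
Total output Q = 456/5, so price P = 314 - 2·(456/5) = 658/5.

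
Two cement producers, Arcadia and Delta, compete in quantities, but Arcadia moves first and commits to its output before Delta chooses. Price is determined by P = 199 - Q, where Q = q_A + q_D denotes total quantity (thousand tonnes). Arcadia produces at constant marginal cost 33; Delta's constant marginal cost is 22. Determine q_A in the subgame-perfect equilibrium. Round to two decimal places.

77.50

The follower Delta best-responds to any q_A: π_D = (199 - Q)q_D - 22q_D.
∂π_D/∂q_D = 177 - q_A - 2q_D = 0 gives the reaction function q_D = (177 - q_A)/2.
Arcadia substitutes q_D(q_A) into its own profit: π_A = q_A(199 - q_A - (177 - q_A)/2) - 33q_A = (221/2 - (1/2)q_A)q_A - 33q_A.
Leader FOC: 155/2 - q_A = 0, so q_A = 155/2.
Then q_D = (177 - 155/2)/2 = 199/4.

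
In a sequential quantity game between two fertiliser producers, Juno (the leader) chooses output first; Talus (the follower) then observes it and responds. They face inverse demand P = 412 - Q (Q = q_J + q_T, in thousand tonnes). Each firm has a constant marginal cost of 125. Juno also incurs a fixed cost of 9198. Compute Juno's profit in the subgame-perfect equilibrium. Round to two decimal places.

1098.13

The follower Talus best-responds to any q_J: π_T = (412 - Q)q_T - 125q_T.
Follower FOC: 287 - q_J - 2q_T = 0, so q_T(q_J) = (287 - q_J)/2.
Juno substitutes q_T(q_J) into its own profit: π_J = q_J(412 - q_J - (287 - q_J)/2) - 125q_J = (537/2 - (1/2)q_J)q_J - 125q_J.
The leader's first-order condition 287/2 - q_J = 0 yields q_J = 287/2.
Then q_T = (287 - 287/2)/2 = 287/4.
Price P = 412 - 861/4 = 787/4.
Juno's profit: (787/4 - 125)·(287/2) - 9198 = 1098.1250.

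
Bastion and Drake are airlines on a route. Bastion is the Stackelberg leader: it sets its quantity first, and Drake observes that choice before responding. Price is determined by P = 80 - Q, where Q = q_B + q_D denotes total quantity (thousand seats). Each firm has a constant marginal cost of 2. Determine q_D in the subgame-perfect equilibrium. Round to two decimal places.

Solve by backward induction. Given q_B, the follower Drake maximises π_D = (80 - q_B - q_D)q_D - 2q_D.
Setting the follower's marginal profit to zero, 78 - q_B - 2q_D = 0, i.e. q_D = (78 - q_B)/2.
Bastion substitutes q_D(q_B) into its own profit: π_B = q_B(80 - q_B - (78 - q_B)/2) - 2q_B = (41 - (1/2)q_B)q_B - 2q_B.
Maximising: ∂π_B/∂q_B = 39 - q_B = 0, giving q_B = 39.
Then q_D = (78 - 39)/2 = 39/2.

19.50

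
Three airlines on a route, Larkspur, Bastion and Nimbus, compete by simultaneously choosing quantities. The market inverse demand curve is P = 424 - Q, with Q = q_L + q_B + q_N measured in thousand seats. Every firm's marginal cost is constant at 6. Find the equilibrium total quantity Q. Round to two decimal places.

Each firm earns π_i = (424 - Q)q_i - 6q_i.
First-order condition (treating rivals' output as given): 418 - 2q_i - Σ_{j≠i} q_j = 0.
With identical firms every q_j equals q_i, so Σ_{j≠i} q_j = 2q_i and 418 = 4q_i, giving q_i = 209/2.
Total output Q = 209/2 + 209/2 + 209/2 = 627/2.

313.50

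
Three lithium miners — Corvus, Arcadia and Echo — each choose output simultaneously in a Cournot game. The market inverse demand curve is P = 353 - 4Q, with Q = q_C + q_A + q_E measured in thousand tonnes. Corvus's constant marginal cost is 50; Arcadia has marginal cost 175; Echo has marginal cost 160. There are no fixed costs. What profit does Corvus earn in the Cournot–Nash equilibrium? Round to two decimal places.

Corvus's profit: π_C = (353 - 4Q)q_C - (50q_C). Setting ∂π_C/∂q_C = 0: 303 - 8q_C - 4(q_A + q_E) = 0.
Arcadia's first-order condition: 178 - 8q_A - 4(q_C + q_E) = 0.
Echo's profit: π_E = (353 - 4Q)q_E - (160q_E). Setting ∂π_E/∂q_E = 0: 193 - 8q_E - 4(q_C + q_A) = 0.
Adding the 3 conditions: 674 − 8Q − 8Q = 0, i.e. Q = 337/8.
Back-substituting: q_C = (303 − 337/2)/4 = 269/8, q_A = (178 − 337/2)/4 = 19/8, q_E = (193 − 337/2)/4 = 49/8.
Price P = 353 - 4·(337/8) = 369/2.
Corvus's profit: (369/2 - 50)·(269/8) = 4522.5625.

4522.56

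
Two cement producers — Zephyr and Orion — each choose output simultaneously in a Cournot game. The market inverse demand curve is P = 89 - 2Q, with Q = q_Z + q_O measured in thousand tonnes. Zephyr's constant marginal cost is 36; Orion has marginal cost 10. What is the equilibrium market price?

Zephyr's profit: π_Z = (89 - 2Q)q_Z - (36q_Z). Setting ∂π_Z/∂q_Z = 0: 53 - 4q_Z - 2(q_O) = 0.
Orion's profit: π_O = (89 - 2Q)q_O - (10q_O). Setting ∂π_O/∂q_O = 0: 79 - 4q_O - 2(q_Z) = 0.
So q_Z = (53 - 2q_O)/4 and q_O = (79 - 2q_Z)/4.
Solving the pair: q_Z = 9/2, q_O = 35/2.
Total output Q = 22, so price P = 89 - 2·22 = 45.

45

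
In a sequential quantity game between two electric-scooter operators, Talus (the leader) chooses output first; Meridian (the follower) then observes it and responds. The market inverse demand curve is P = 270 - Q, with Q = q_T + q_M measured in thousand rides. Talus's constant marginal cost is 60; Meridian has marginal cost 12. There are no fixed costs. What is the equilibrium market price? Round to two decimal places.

The follower Meridian best-responds to any q_T: π_M = (270 - Q)q_M - 12q_M.
∂π_M/∂q_M = 258 - q_T - 2q_M = 0 gives the reaction function q_M = (258 - q_T)/2.
The leader anticipates this reaction. Substituting into P = 270 - Q gives P = 141 - (1/2)q_T, so π_T = (141 - (1/2)q_T)q_T - 60q_T.
Leader FOC: 81 - q_T = 0, so q_T = 81.
Then q_M = (258 - 81)/2 = 177/2.
Total output Q = 339/2, so price P = 270 - 339/2 = 201/2.

100.50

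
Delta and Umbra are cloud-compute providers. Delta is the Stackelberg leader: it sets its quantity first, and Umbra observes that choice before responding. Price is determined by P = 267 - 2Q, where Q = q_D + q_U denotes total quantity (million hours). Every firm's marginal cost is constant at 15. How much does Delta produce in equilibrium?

63

Solve by backward induction. Given q_D, the follower Umbra maximises π_U = (267 - 2q_D - 2q_U)q_U - 15q_U.
Follower FOC: 252 - 2q_D - 4q_U = 0, so q_U(q_D) = (252 - 2q_D)/4.
Delta substitutes q_U(q_D) into its own profit: π_D = q_D(267 - 2q_D - (252 - 2q_D)/2) - 15q_D = (141 - q_D)q_D - 15q_D.
The leader's first-order condition 126 - 2q_D = 0 yields q_D = 63.
Then q_U = (252 - 2·63)/4 = 63/2.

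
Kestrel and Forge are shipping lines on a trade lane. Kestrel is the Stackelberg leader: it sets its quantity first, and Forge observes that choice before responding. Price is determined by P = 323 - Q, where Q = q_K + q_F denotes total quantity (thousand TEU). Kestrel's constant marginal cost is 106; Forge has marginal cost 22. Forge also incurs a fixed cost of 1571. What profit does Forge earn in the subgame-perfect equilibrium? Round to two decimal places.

The follower Forge best-responds to any q_K: π_F = (323 - Q)q_F - 22q_F.
Setting the follower's marginal profit to zero, 301 - q_K - 2q_F = 0, i.e. q_F = (301 - q_K)/2.
Kestrel substitutes q_F(q_K) into its own profit: π_K = q_K(323 - q_K - (301 - q_K)/2) - 106q_K = (345/2 - (1/2)q_K)q_K - 106q_K.
Maximising: ∂π_K/∂q_K = 133/2 - q_K = 0, giving q_K = 133/2.
Then q_F = (301 - 133/2)/2 = 469/4.
Price P = 323 - 735/4 = 557/4.
Forge's profit: (557/4 - 22)·(469/4) - 1571 = 12176.5625.

12176.56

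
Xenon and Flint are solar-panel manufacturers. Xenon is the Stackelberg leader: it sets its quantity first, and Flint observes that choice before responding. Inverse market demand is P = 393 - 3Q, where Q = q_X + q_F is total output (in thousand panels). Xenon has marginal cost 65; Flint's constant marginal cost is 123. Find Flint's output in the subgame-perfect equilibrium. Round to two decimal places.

Solve by backward induction. Given q_X, the follower Flint maximises π_F = (393 - 3q_X - 3q_F)q_F - 123q_F.
∂π_F/∂q_F = 270 - 3q_X - 6q_F = 0 gives the reaction function q_F = (270 - 3q_X)/6.
The leader anticipates this reaction. Substituting into P = 393 - 3Q gives P = 258 - (3/2)q_X, so π_X = (258 - (3/2)q_X)q_X - 65q_X.
The leader's first-order condition 193 - 3q_X = 0 yields q_X = 193/3.
Then q_F = (270 - 3·(193/3))/6 = 77/6.

12.83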